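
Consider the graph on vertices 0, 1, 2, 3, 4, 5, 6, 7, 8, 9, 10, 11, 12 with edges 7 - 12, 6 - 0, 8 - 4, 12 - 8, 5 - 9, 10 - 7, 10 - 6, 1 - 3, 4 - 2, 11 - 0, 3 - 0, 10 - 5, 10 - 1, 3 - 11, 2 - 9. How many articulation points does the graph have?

1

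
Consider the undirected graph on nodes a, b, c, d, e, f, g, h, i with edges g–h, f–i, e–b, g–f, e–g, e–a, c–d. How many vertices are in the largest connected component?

7

Starting from c we can reach c, d. That is one component of size 2.
Starting from a we can reach a, b, e, f, g, h, i. That is one component of size 7.
The largest has 7 vertices.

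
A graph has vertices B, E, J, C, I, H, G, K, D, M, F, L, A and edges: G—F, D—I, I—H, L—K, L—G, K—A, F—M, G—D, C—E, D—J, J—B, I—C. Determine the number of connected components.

Starting from A we can reach A, B, C, D, E, F, G, H, I, J, K, L, M. That is one component of size 13.
Total: 1 component.

1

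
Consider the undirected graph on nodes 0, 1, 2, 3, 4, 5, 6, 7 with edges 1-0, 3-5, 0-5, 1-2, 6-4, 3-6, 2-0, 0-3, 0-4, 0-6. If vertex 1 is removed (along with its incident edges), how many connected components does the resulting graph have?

2

With 1 gone, the remaining components are: {7}; {0, 2, 3, 4, 5, 6}.
That is 2 components.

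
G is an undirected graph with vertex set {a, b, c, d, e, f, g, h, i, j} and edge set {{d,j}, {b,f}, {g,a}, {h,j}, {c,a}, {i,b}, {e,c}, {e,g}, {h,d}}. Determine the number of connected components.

3

Starting from b we can reach b, f, i. That is one component of size 3.
Starting from d we can reach d, h, j. That is one component of size 3.
Starting from a we can reach a, c, e, g. That is one component of size 4.
Total: 3 components.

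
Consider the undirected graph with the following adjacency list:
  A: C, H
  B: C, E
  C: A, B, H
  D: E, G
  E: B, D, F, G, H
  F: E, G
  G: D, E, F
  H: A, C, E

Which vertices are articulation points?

E

Removing E increases the component count from 1 to 2, so E is a cut vertex.
By contrast removing H leaves 1 component; it is not a cut vertex. No other vertex is a cut vertex either.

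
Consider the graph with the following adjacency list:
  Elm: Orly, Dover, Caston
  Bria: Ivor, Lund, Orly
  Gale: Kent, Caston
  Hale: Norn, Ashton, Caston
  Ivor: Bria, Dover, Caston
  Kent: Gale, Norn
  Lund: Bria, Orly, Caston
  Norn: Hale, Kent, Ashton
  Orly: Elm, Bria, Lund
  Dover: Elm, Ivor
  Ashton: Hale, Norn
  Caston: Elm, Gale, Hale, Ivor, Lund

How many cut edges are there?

0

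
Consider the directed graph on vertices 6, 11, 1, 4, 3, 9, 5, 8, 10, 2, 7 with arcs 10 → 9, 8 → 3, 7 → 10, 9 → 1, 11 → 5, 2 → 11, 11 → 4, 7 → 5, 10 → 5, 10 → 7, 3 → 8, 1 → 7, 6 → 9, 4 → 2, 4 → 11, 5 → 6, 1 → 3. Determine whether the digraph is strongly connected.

No

There is no directed path from 8 to 4, so the graph is not strongly connected.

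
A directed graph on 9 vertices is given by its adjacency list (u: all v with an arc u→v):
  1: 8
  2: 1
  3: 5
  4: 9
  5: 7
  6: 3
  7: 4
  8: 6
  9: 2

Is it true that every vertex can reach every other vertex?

From 2 we can reach every vertex (1, 2, 3, 4, 5, 6, 7, 8, 9), and every vertex can reach 2 (1, 2, 3, 4, 5, 6, 7, 8, 9). So the whole graph is one strongly connected component.

Yes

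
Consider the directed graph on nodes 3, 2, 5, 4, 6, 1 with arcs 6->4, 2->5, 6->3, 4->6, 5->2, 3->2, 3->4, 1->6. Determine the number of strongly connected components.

3

{3, 4, 6} are all mutually reachable — one SCC of size 3.
{2, 5} are all mutually reachable — one SCC of size 2.
{1} is an SCC by itself.
That gives 3 strongly connected components.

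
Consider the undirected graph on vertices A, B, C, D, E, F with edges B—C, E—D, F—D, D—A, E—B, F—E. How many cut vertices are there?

Removing B increases the component count from 1 to 2, so B is a cut vertex.
Removing D increases the component count from 1 to 2, so D is a cut vertex.
Removing E increases the component count from 1 to 2, so E is a cut vertex.
By contrast removing F leaves 1 component; it is not a cut vertex. No other vertex is a cut vertex either.

3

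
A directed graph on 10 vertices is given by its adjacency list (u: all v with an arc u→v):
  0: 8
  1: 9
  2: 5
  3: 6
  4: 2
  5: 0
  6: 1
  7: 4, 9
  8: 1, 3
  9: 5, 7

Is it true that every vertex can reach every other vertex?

From 0 we can reach every vertex (0, 1, 2, 3, 4, 5, 6, 7, 8, 9), and every vertex can reach 0 (0, 1, 2, 3, 4, 5, 6, 7, 8, 9). So the whole graph is one strongly connected component.

Yes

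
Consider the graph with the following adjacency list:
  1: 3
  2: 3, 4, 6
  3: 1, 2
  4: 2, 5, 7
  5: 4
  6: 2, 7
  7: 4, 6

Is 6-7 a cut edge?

After removing 6-7, the path 6-2-4-7 still connects them, so the edge is not a bridge.

No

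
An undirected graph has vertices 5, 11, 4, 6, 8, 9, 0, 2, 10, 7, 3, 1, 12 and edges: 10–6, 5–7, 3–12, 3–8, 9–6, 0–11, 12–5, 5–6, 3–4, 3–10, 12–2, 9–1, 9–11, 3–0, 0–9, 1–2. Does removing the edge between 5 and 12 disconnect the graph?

No

After removing 5–12, the path 5-6-10-3-12 still connects them, so the edge is not a bridge.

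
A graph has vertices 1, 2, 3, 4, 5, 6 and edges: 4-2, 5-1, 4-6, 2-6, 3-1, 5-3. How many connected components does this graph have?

Starting from 2 we can reach 2, 4, 6. That is one component of size 3.
Starting from 1 we can reach 1, 3, 5. That is one component of size 3.
Total: 2 components.

2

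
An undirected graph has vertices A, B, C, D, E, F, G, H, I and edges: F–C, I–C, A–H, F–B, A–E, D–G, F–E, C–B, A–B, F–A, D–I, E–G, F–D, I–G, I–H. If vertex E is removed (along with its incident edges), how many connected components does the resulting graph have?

With E gone, the remaining components are: {A, B, C, D, F, G, H, I}.
That is 1 component.

1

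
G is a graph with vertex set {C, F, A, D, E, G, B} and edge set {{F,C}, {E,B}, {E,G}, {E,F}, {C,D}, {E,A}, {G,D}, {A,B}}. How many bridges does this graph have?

0

The edges on the cycle E-A-B-E are not bridges since each lies on that cycle.
Every edge lies on some cycle, so there are no bridges.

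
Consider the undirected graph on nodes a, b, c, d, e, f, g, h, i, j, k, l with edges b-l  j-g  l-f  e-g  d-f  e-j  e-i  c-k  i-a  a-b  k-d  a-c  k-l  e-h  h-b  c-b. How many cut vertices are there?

1

Removing e increases the component count from 1 to 2, so e is a cut vertex.
By contrast removing h leaves 1 component; it is not a cut vertex. No other vertex is a cut vertex either.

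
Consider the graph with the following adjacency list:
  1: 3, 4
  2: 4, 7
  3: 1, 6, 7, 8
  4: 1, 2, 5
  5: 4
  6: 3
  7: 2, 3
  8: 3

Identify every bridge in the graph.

3-6, 3-8, 4-5

The edges on the cycle 1-4-2-7-3-1 are not bridges since each lies on that cycle.
But removing 4-5 disconnects 4 from 5; removing 3-8 disconnects 3 from 8; removing 3-6 disconnects 3 from 6 — these are bridges.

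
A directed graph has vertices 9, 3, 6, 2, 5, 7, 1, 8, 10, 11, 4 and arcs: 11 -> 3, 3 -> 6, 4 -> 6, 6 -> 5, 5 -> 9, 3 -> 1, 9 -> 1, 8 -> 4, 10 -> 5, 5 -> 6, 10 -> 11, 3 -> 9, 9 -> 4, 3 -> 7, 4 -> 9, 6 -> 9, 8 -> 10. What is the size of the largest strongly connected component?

{4, 5, 6, 9} are all mutually reachable — one SCC of size 4.
{2} is an SCC by itself.
{8} is an SCC by itself.
{3} is an SCC by itself.
{10} is an SCC by itself.
(and 3 more singleton SCCs)
The largest has 4 vertices.

4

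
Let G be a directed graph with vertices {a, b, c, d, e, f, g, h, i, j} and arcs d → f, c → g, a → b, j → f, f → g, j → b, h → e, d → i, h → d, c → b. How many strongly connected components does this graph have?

{b} is an SCC by itself.
{g} is an SCC by itself.
{a} is an SCC by itself.
{h} is an SCC by itself.
{c} is an SCC by itself.
(and 5 more singleton SCCs)
That gives 10 strongly connected components.

10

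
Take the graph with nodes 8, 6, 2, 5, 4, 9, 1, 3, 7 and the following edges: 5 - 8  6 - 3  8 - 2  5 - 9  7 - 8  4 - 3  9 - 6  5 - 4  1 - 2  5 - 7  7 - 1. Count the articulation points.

1

Removing 5 increases the component count from 1 to 2, so 5 is a cut vertex.
By contrast removing 9 leaves 1 component; it is not a cut vertex. No other vertex is a cut vertex either.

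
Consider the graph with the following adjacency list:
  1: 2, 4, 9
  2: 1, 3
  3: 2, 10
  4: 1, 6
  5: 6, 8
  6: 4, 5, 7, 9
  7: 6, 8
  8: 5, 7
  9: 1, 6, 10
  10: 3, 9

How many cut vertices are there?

Removing 6 increases the component count from 1 to 2, so 6 is a cut vertex.
By contrast removing 4 leaves 1 component; it is not a cut vertex. No other vertex is a cut vertex either.

1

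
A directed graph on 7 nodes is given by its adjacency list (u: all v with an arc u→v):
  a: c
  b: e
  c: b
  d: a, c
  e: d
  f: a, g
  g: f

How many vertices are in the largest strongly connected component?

{a, b, c, d, e} are all mutually reachable — one SCC of size 5.
{f, g} are all mutually reachable — one SCC of size 2.
The largest has 5 vertices.

5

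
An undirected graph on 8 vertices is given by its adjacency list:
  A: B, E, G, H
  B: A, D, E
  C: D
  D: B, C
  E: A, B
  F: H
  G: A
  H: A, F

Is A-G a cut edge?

Yes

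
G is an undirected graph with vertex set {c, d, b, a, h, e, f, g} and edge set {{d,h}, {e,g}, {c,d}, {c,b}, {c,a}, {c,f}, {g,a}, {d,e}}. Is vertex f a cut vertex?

No

Deleting f leaves 1 component (was 1), so f is not a cut vertex.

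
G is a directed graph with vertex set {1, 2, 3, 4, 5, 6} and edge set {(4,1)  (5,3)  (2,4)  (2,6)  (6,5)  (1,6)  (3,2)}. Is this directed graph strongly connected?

Yes

From 2 we can reach every vertex (1, 2, 3, 4, 5, 6), and every vertex can reach 2 (1, 2, 3, 4, 5, 6). So the whole graph is one strongly connected component.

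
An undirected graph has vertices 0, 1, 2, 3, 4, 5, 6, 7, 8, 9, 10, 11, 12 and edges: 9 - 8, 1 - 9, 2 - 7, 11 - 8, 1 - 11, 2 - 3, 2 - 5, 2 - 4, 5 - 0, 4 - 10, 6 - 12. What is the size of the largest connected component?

Starting from 6 we can reach 6, 12. That is one component of size 2.
Starting from 1 we can reach 1, 8, 9, 11. That is one component of size 4.
Starting from 0 we can reach 0, 2, 3, 4, 5, 7, 10. That is one component of size 7.
The largest has 7 vertices.

7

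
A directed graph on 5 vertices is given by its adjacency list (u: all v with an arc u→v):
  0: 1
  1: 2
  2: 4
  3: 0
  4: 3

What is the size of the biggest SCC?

5

{0, 1, 2, 3, 4} are all mutually reachable — one SCC of size 5.
The largest has 5 vertices.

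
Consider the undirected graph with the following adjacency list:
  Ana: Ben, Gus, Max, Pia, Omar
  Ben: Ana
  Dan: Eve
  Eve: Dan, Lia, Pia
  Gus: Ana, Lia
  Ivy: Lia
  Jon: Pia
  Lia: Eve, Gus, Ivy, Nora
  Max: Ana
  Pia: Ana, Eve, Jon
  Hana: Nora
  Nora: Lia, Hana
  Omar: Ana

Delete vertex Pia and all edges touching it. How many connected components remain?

2

With Pia gone, the remaining components are: {Jon}; {Ana, Ben, Dan, Eve, Gus, Ivy, Lia, Max, Hana, Nora, Omar}.
That is 2 components.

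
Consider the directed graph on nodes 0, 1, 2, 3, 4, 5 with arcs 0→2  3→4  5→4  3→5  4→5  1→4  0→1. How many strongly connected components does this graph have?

{4, 5} are all mutually reachable — one SCC of size 2.
{0} is an SCC by itself.
{3} is an SCC by itself.
{2} is an SCC by itself.
{1} is an SCC by itself.
That gives 5 strongly connected components.

5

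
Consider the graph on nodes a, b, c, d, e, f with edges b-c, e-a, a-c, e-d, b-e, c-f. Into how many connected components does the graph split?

1

Starting from a we can reach a, b, c, d, e, f. That is one component of size 6.
Total: 1 component.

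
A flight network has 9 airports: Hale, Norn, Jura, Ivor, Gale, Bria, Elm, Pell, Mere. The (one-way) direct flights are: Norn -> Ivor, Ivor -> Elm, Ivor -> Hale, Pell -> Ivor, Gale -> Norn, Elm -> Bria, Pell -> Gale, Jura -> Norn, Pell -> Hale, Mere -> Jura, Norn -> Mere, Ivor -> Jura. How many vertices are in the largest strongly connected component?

{Ivor, Jura, Mere, Norn} are all mutually reachable — one SCC of size 4.
{Bria} is an SCC by itself.
{Hale} is an SCC by itself.
{Elm} is an SCC by itself.
{Pell} is an SCC by itself.
(and 1 more singleton SCC)
The largest has 4 vertices.

4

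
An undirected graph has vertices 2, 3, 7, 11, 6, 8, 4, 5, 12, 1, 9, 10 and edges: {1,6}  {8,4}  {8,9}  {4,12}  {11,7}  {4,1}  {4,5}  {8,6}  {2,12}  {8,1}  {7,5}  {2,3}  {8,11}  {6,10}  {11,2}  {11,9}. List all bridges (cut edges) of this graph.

10-6, 2-3

The edges on the cycle 8-11-2-12-4-8 are not bridges since each lies on that cycle.
But removing 10 - 6 disconnects 10 from 6; removing 3 - 2 disconnects 3 from 2 — these are bridges.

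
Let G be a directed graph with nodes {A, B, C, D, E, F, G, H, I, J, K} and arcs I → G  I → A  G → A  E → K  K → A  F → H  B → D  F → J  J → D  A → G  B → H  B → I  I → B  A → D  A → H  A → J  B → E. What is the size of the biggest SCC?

2

{B, I} are all mutually reachable — one SCC of size 2.
{A, G} are all mutually reachable — one SCC of size 2.
{H} is an SCC by itself.
{E} is an SCC by itself.
{J} is an SCC by itself.
(and 4 more singleton SCCs)
The largest has 2 vertices.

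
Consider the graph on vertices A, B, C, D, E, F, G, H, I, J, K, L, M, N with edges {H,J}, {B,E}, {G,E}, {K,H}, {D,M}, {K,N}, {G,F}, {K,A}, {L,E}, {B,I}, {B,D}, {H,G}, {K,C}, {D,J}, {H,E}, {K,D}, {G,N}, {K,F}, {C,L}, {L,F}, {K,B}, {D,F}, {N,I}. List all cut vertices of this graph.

D, K

Removing D increases the component count from 1 to 2, so D is a cut vertex.
Removing K increases the component count from 1 to 2, so K is a cut vertex.
By contrast removing F leaves 1 component; it is not a cut vertex. No other vertex is a cut vertex either.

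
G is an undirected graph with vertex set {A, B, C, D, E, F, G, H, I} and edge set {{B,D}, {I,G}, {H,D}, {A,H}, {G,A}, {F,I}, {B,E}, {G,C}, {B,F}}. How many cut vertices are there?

2

Removing B increases the component count from 1 to 2, so B is a cut vertex.
Removing G increases the component count from 1 to 2, so G is a cut vertex.
By contrast removing C leaves 1 component; it is not a cut vertex. No other vertex is a cut vertex either.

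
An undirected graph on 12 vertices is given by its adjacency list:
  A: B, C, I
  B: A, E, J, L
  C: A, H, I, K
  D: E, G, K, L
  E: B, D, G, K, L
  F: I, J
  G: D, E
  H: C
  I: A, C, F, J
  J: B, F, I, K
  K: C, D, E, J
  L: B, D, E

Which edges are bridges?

C-H

The edges on the cycle K-E-L-B-A-I-J-K are not bridges since each lies on that cycle.
But removing C-H disconnects C from H — this is a bridge.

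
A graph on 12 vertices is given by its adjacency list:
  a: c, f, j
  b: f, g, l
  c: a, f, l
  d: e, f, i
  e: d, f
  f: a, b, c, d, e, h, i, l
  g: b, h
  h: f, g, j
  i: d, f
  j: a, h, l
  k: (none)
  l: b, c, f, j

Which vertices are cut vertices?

f

Removing f increases the component count from 2 to 3, so f is a cut vertex.
By contrast removing e leaves 2 components; it is not a cut vertex. No other vertex is a cut vertex either.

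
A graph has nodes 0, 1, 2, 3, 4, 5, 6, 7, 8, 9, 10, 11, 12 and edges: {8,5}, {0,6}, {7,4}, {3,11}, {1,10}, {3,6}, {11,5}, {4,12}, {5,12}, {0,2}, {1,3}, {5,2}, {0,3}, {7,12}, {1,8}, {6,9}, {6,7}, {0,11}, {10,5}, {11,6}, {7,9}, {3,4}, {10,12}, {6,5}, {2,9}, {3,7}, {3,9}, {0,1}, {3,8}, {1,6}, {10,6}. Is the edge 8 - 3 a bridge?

After removing 8 - 3, the path 8-1-3 still connects them, so the edge is not a bridge.

No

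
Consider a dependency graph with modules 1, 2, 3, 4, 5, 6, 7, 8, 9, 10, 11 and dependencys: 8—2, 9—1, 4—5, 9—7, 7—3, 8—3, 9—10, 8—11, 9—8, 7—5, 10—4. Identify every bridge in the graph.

1-9, 11-8, 2-8

The edges on the cycle 9-7-3-8-9 are not bridges since each lies on that cycle.
But removing 9—1 disconnects 9 from 1; removing 8—2 disconnects 8 from 2; removing 11—8 disconnects 11 from 8 — these are bridges.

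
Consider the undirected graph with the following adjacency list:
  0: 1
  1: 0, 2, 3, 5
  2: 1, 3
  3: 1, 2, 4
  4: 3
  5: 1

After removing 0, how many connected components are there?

1

With 0 gone, the remaining components are: {1, 2, 3, 4, 5}.
That is 1 component.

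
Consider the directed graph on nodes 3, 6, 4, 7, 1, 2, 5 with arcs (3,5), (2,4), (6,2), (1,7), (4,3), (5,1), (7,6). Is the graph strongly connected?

From 4 we can reach every vertex (1, 2, 3, 4, 5, 6, 7), and every vertex can reach 4 (1, 2, 3, 4, 5, 6, 7). So the whole graph is one strongly connected component.

Yes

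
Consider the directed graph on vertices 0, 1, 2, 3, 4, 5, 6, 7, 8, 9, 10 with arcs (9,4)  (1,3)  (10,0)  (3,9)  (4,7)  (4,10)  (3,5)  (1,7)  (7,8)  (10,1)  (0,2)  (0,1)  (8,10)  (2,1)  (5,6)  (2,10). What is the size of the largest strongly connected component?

{0, 1, 2, 3, 4, 7, 8, 9, 10} are all mutually reachable — one SCC of size 9.
{5} is an SCC by itself.
{6} is an SCC by itself.
The largest has 9 vertices.

9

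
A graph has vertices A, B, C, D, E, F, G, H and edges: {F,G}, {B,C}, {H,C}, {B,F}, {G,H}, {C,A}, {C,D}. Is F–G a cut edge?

No

After removing F–G, the path F-B-C-H-G still connects them, so the edge is not a bridge.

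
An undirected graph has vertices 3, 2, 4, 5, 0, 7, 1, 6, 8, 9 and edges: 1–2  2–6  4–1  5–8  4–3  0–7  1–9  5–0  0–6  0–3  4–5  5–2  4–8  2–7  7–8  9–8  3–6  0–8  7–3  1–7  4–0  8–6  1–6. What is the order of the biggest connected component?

10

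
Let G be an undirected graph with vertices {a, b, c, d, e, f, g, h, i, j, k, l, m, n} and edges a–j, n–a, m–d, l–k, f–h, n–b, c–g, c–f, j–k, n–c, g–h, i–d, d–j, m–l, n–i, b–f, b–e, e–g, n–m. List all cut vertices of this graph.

n

Removing n increases the component count from 1 to 2, so n is a cut vertex.
By contrast removing l leaves 1 component; it is not a cut vertex. No other vertex is a cut vertex either.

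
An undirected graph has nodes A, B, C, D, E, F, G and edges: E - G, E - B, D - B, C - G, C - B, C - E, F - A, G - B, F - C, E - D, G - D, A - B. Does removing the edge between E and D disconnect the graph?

No

After removing E - D, the path E-G-D still connects them, so the edge is not a bridge.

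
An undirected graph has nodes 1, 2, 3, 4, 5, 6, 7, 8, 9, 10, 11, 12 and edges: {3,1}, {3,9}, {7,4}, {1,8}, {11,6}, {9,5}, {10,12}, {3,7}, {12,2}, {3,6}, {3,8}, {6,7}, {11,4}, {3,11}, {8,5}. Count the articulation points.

Removing 3 increases the component count from 2 to 3, so 3 is a cut vertex.
Removing 12 increases the component count from 2 to 3, so 12 is a cut vertex.
By contrast removing 2 leaves 2 components; it is not a cut vertex. No other vertex is a cut vertex either.

2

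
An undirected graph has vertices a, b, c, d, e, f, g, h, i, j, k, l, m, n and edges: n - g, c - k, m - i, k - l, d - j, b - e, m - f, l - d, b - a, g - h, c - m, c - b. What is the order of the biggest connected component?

11

Starting from g we can reach g, h, n. That is one component of size 3.
Starting from a we can reach a, b, c, d, e, f, i, j, k, l, m. That is one component of size 11.
The largest has 11 vertices.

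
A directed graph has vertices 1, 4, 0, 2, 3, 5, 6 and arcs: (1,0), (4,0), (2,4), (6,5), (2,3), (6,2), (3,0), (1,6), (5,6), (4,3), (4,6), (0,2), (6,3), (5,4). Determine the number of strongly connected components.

2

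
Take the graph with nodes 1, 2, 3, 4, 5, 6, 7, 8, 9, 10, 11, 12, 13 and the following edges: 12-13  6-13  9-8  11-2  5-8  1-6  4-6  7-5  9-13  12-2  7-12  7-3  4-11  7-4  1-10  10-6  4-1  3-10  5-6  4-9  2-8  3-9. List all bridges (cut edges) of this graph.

The edges on the cycle 7-4-1-10-3-7 are not bridges since each lies on that cycle.
Every edge lies on some cycle, so there are no bridges.

none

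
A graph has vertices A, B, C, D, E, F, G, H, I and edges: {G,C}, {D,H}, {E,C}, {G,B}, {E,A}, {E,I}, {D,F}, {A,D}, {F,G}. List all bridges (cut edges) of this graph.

B-G, D-H, E-I

The edges on the cycle E-A-D-F-G-C-E are not bridges since each lies on that cycle.
But removing D - H disconnects D from H; removing G - B disconnects G from B; removing E - I disconnects E from I — these are bridges.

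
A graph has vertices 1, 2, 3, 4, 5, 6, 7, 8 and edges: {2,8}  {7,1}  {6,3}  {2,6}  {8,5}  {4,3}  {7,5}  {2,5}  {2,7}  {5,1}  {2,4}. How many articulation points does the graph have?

1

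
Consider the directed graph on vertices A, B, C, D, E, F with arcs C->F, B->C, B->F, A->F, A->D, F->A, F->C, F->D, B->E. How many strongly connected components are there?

{A, C, F} are all mutually reachable — one SCC of size 3.
{E} is an SCC by itself.
{B} is an SCC by itself.
{D} is an SCC by itself.
That gives 4 strongly connected components.

4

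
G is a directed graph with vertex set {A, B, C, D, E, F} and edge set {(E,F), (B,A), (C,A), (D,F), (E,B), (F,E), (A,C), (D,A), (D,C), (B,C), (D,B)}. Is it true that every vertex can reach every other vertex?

No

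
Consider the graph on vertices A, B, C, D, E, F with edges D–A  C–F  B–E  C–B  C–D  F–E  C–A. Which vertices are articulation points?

Removing C increases the component count from 1 to 2, so C is a cut vertex.
By contrast removing D leaves 1 component; it is not a cut vertex. No other vertex is a cut vertex either.

C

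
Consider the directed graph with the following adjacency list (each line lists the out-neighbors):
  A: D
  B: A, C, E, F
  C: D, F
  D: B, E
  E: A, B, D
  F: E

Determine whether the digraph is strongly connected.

Yes

From E we can reach every vertex (A, B, C, D, E, F), and every vertex can reach E (A, B, C, D, E, F). So the whole graph is one strongly connected component.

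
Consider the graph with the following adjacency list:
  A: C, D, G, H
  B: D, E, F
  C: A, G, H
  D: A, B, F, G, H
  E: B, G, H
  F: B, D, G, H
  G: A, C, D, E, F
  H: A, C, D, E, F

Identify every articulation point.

none

Removing B, for instance, still leaves 1 component. No single vertex removal increases the component count — the graph has no articulation points.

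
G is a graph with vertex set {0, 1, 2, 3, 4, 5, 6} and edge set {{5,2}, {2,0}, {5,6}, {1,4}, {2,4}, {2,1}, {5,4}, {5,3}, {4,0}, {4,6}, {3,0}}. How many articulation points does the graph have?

0

Removing 6, for instance, still leaves 1 component. No single vertex removal increases the component count — the graph has no articulation points.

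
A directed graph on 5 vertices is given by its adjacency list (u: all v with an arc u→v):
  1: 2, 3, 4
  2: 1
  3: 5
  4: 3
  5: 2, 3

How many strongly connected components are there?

{1, 2, 3, 4, 5} are all mutually reachable — one SCC of size 5.
That gives 1 strongly connected component.

1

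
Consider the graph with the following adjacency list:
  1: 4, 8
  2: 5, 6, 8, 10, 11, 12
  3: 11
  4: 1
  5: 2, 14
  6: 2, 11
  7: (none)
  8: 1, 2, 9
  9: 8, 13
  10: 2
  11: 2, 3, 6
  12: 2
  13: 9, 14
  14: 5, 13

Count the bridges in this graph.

The edges on the cycle 2-5-14-13-9-8-2 are not bridges since each lies on that cycle.
But removing 12-2 disconnects 12 from 2; removing 10-2 disconnects 10 from 2; removing 3-11 disconnects 3 from 11; removing 4-1 disconnects 4 from 1 — these are bridges.
In total 5 edges are bridges.

5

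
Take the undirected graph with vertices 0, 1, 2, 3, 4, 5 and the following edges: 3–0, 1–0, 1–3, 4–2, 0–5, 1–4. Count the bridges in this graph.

3

The edges on the cycle 1-3-0-1 are not bridges since each lies on that cycle.
But removing 0–5 disconnects 0 from 5; removing 4–2 disconnects 4 from 2; removing 1–4 disconnects 1 from 4 — these are bridges.
That makes 3 bridges.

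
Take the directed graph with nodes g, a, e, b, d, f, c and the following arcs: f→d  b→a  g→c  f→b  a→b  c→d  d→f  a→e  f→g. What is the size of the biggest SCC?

4

{c, d, f, g} are all mutually reachable — one SCC of size 4.
{a, b} are all mutually reachable — one SCC of size 2.
{e} is an SCC by itself.
The largest has 4 vertices.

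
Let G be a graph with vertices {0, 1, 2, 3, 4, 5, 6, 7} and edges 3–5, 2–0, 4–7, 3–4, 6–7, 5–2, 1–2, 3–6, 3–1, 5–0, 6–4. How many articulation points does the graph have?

1

Removing 3 increases the component count from 1 to 2, so 3 is a cut vertex.
By contrast removing 6 leaves 1 component; it is not a cut vertex. No other vertex is a cut vertex either.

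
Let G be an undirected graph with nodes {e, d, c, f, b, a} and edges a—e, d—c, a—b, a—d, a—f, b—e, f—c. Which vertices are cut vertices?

a

Removing a increases the component count from 1 to 2, so a is a cut vertex.
By contrast removing f leaves 1 component; it is not a cut vertex. No other vertex is a cut vertex either.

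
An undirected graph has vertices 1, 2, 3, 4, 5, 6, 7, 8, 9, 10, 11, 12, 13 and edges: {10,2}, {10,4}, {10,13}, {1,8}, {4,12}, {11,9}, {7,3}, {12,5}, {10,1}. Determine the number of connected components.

4

6 is isolated — a component by itself.
Starting from 9 we can reach 9, 11. That is one component of size 2.
Starting from 3 we can reach 3, 7. That is one component of size 2.
Starting from 1 we can reach 1, 2, 4, 5, 8, 10, 12, 13. That is one component of size 8.
Total: 4 components.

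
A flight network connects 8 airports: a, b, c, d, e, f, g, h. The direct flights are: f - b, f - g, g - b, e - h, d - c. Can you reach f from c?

The component containing c is {c, d}, and f is not in it.

No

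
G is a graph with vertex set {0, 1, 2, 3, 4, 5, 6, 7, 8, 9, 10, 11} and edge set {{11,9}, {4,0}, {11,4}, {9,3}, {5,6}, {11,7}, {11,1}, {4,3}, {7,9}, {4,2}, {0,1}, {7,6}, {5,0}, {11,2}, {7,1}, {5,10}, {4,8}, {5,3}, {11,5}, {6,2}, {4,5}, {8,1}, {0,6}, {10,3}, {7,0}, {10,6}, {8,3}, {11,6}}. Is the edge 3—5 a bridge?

No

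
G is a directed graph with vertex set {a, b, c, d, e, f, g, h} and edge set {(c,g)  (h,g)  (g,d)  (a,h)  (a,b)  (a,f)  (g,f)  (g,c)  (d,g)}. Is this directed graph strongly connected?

There is no directed path from e to f, so the graph is not strongly connected.

No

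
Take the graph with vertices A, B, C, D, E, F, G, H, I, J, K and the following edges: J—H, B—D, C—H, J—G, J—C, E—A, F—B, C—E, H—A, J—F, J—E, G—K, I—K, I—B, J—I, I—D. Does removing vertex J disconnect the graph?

Deleting J raises the number of components from 1 to 2, so J is a cut vertex.

Yes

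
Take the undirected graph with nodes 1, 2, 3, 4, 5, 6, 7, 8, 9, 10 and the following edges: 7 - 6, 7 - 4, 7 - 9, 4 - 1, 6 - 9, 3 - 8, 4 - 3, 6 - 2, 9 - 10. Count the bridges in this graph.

The edges on the cycle 7-6-9-7 are not bridges since each lies on that cycle.
But removing 6 - 2 disconnects 6 from 2; removing 7 - 4 disconnects 7 from 4; removing 1 - 4 disconnects 1 from 4; removing 9 - 10 disconnects 9 from 10 — these are bridges.
In total 6 edges are bridges.

6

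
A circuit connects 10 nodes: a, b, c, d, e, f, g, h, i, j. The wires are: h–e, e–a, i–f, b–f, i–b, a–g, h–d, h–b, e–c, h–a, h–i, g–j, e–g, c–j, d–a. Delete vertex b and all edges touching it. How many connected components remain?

With b gone, the remaining components are: {a, c, d, e, f, g, h, i, j}.
That is 1 component.

1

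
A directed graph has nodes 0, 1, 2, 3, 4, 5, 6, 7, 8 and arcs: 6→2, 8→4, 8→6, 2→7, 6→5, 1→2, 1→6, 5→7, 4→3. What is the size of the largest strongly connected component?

{0} is an SCC by itself.
{3} is an SCC by itself.
{6} is an SCC by itself.
{5} is an SCC by itself.
{1} is an SCC by itself.
(and 4 more singleton SCCs)
The largest has 1 vertex.

1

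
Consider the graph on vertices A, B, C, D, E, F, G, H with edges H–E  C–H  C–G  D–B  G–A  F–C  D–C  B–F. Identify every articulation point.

C, G, H

Removing C increases the component count from 1 to 3, so C is a cut vertex.
Removing G increases the component count from 1 to 2, so G is a cut vertex.
Removing H increases the component count from 1 to 2, so H is a cut vertex.
By contrast removing E leaves 1 component; it is not a cut vertex. No other vertex is a cut vertex either.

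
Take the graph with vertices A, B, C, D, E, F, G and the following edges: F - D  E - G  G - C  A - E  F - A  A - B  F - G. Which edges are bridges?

A-B, C-G, D-F

The edges on the cycle F-A-E-G-F are not bridges since each lies on that cycle.
But removing A - B disconnects A from B; removing F - D disconnects F from D; removing G - C disconnects G from C — these are bridges.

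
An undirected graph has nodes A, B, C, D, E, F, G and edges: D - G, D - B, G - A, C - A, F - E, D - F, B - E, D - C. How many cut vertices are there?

1

Removing D increases the component count from 1 to 2, so D is a cut vertex.
By contrast removing F leaves 1 component; it is not a cut vertex. No other vertex is a cut vertex either.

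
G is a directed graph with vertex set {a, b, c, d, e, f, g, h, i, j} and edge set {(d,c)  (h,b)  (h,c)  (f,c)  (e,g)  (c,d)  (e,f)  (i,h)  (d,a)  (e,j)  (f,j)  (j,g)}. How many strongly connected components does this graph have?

9

{c, d} are all mutually reachable — one SCC of size 2.
{a} is an SCC by itself.
{i} is an SCC by itself.
{g} is an SCC by itself.
{b} is an SCC by itself.
(and 4 more singleton SCCs)
That gives 9 strongly connected components.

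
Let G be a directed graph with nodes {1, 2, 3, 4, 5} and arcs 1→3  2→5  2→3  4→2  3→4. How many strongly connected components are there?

{2, 3, 4} are all mutually reachable — one SCC of size 3.
{1} is an SCC by itself.
{5} is an SCC by itself.
That gives 3 strongly connected components.

3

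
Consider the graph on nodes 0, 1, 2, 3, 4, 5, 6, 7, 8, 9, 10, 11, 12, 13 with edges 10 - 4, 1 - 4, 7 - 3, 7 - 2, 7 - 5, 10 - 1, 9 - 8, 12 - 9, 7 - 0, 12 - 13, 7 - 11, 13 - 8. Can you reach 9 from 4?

No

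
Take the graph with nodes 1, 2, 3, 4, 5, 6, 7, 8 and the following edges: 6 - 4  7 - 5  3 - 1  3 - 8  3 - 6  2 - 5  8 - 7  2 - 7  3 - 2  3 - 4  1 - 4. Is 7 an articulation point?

No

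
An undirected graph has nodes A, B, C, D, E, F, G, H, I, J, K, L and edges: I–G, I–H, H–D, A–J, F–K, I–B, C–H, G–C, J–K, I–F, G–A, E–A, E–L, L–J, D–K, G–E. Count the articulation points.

Removing I increases the component count from 1 to 2, so I is a cut vertex.
By contrast removing C leaves 1 component; it is not a cut vertex. No other vertex is a cut vertex either.

1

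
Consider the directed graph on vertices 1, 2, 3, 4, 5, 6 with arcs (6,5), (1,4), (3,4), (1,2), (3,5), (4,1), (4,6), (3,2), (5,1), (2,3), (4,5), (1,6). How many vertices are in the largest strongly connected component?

6

{1, 2, 3, 4, 5, 6} are all mutually reachable — one SCC of size 6.
The largest has 6 vertices.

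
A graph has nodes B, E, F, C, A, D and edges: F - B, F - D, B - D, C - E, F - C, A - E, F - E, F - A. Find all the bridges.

The edges on the cycle F-B-D-F are not bridges since each lies on that cycle.
Every edge lies on some cycle, so there are no bridges.

none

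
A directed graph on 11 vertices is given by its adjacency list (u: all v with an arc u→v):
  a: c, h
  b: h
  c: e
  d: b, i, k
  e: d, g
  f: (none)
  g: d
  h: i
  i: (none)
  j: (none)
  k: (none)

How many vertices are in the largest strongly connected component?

{c} is an SCC by itself.
{d} is an SCC by itself.
{a} is an SCC by itself.
{k} is an SCC by itself.
{j} is an SCC by itself.
(and 6 more singleton SCCs)
The largest has 1 vertex.

1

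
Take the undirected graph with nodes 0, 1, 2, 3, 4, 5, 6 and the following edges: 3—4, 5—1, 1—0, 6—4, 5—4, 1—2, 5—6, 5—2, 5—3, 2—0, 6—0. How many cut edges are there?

0

The edges on the cycle 5-1-2-5 are not bridges since each lies on that cycle.
Every edge lies on some cycle, so there are no bridges.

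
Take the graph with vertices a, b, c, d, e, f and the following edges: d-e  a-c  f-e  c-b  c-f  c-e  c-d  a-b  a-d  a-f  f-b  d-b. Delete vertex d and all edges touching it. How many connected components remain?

With d gone, the remaining components are: {a, b, c, e, f}.
That is 1 component.

1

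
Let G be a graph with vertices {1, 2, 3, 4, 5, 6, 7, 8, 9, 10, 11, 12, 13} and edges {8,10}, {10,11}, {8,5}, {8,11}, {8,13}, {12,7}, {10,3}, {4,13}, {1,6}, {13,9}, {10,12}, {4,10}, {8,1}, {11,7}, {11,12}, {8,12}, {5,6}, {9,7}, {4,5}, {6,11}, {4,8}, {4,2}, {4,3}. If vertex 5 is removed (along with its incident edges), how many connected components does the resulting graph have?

With 5 gone, the remaining components are: {1, 2, 3, 4, 6, 7, 8, 9, 10, 11, 12, 13}.
That is 1 component.

1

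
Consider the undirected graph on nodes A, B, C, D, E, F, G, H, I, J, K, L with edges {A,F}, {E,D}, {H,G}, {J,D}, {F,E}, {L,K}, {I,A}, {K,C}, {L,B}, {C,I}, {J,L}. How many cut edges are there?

The edges on the cycle J-L-K-C-I-A-F-E-D-J are not bridges since each lies on that cycle.
But removing H-G disconnects H from G; removing L-B disconnects L from B — these are bridges.
That makes 2 bridges.

2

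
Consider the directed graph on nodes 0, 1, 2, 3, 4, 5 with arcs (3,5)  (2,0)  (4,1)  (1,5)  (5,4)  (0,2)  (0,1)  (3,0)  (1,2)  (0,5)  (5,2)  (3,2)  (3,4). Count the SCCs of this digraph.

{0, 1, 2, 4, 5} are all mutually reachable — one SCC of size 5.
{3} is an SCC by itself.
That gives 2 strongly connected components.

2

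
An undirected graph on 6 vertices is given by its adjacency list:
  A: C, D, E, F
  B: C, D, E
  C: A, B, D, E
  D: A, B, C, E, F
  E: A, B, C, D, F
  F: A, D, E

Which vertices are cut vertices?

Removing C, for instance, still leaves 1 component. No single vertex removal increases the component count — the graph has no articulation points.

none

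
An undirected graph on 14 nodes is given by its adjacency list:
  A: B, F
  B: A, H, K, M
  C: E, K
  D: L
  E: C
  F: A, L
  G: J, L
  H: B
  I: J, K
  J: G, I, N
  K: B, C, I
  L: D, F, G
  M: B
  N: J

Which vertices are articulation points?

B, C, J, K, L

Removing B increases the component count from 1 to 3, so B is a cut vertex.
Removing C increases the component count from 1 to 2, so C is a cut vertex.
Removing J increases the component count from 1 to 2, so J is a cut vertex.
Likewise K, L are cut vertices.
By contrast removing M leaves 1 component; it is not a cut vertex. No other vertex is a cut vertex either.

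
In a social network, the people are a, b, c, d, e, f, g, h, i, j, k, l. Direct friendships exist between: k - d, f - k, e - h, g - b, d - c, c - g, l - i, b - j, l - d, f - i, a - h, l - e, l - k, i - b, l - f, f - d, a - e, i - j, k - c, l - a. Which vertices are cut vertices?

Removing l increases the component count from 1 to 2, so l is a cut vertex.
By contrast removing f leaves 1 component; it is not a cut vertex. No other vertex is a cut vertex either.

l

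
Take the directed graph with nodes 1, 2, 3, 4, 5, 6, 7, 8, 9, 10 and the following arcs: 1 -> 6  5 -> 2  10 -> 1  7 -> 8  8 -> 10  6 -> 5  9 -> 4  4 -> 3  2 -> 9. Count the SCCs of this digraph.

10

{4} is an SCC by itself.
{7} is an SCC by itself.
{5} is an SCC by itself.
{9} is an SCC by itself.
{8} is an SCC by itself.
(and 5 more singleton SCCs)
That gives 10 strongly connected components.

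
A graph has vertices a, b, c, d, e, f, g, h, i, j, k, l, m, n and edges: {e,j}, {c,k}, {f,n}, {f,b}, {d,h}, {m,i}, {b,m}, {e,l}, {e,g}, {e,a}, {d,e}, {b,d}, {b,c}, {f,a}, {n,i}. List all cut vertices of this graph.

b, c, d, e

Removing b increases the component count from 1 to 2, so b is a cut vertex.
Removing c increases the component count from 1 to 2, so c is a cut vertex.
Removing d increases the component count from 1 to 2, so d is a cut vertex.
Likewise e is a cut vertex.
By contrast removing g leaves 1 component; it is not a cut vertex. No other vertex is a cut vertex either.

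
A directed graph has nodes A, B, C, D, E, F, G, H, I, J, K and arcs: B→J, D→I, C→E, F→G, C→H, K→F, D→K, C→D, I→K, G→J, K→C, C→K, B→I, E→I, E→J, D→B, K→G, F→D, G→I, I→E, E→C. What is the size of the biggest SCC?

8

{B, C, D, E, F, G, I, K} are all mutually reachable — one SCC of size 8.
{H} is an SCC by itself.
{A} is an SCC by itself.
{J} is an SCC by itself.
The largest has 8 vertices.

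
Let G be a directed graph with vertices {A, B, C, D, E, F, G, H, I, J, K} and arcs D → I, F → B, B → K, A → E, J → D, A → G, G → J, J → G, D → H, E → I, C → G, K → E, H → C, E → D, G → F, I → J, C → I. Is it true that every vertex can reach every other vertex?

No

There is no directed path from G to A, so the graph is not strongly connected.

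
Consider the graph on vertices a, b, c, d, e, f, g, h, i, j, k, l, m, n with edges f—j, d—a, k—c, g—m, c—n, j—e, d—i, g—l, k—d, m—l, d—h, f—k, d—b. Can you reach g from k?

The component containing k is {a, b, c, d, e, f, h, i, j, k, n}, and g is not in it.

No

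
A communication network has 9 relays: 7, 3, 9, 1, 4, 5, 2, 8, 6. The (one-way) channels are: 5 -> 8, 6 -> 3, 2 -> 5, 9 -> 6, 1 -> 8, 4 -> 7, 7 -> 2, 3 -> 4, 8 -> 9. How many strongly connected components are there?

{2, 3, 4, 5, 6, 7, 8, 9} are all mutually reachable — one SCC of size 8.
{1} is an SCC by itself.
That gives 2 strongly connected components.

2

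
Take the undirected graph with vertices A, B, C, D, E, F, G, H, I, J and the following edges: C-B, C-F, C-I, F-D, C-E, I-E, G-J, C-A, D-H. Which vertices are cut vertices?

Removing C increases the component count from 2 to 5, so C is a cut vertex.
Removing D increases the component count from 2 to 3, so D is a cut vertex.
Removing F increases the component count from 2 to 3, so F is a cut vertex.
By contrast removing A leaves 2 components; it is not a cut vertex. No other vertex is a cut vertex either.

C, D, F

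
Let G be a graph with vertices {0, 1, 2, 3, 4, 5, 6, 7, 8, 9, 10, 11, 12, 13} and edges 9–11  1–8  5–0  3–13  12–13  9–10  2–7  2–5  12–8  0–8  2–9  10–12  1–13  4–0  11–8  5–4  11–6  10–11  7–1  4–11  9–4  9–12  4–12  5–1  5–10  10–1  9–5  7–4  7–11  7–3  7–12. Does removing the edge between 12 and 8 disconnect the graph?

No

After removing 12–8, the path 12-7-11-8 still connects them, so the edge is not a bridge.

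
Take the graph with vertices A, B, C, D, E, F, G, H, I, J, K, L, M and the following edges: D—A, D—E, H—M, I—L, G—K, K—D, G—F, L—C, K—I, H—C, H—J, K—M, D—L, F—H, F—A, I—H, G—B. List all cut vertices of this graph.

Removing D increases the component count from 1 to 2, so D is a cut vertex.
Removing G increases the component count from 1 to 2, so G is a cut vertex.
Removing H increases the component count from 1 to 2, so H is a cut vertex.
By contrast removing M leaves 1 component; it is not a cut vertex. No other vertex is a cut vertex either.

D, G, H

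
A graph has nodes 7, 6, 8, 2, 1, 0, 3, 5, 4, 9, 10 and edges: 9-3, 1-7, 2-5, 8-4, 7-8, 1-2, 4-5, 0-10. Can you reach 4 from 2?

From 2 we can reach 1, 2, 4, 5, 7, 8, which includes 4.

Yes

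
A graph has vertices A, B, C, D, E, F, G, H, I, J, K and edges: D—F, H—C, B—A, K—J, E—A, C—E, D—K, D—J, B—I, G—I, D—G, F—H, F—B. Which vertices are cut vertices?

D

Removing D increases the component count from 1 to 2, so D is a cut vertex.
By contrast removing H leaves 1 component; it is not a cut vertex. No other vertex is a cut vertex either.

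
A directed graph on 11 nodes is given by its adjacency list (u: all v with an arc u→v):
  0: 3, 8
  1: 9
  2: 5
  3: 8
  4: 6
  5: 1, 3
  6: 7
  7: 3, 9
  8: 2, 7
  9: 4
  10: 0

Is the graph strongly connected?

No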